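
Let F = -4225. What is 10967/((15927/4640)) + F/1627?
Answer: 82725662185/25913229 ≈ 3192.4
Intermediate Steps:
10967/((15927/4640)) + F/1627 = 10967/((15927/4640)) - 4225/1627 = 10967/((15927*(1/4640))) - 4225*1/1627 = 10967/(15927/4640) - 4225/1627 = 10967*(4640/15927) - 4225/1627 = 50886880/15927 - 4225/1627 = 82725662185/25913229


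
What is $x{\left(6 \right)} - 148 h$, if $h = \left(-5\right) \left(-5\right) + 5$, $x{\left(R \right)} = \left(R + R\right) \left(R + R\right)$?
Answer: $-4296$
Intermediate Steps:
$x{\left(R \right)} = 4 R^{2}$ ($x{\left(R \right)} = 2 R 2 R = 4 R^{2}$)
$h = 30$ ($h = 25 + 5 = 30$)
$x{\left(6 \right)} - 148 h = 4 \cdot 6^{2} - 4440 = 4 \cdot 36 - 4440 = 144 - 4440 = -4296$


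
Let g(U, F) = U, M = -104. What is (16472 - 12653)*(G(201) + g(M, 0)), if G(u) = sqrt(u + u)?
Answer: -397176 + 3819*sqrt(402) ≈ -3.2061e+5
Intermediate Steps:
G(u) = sqrt(2)*sqrt(u) (G(u) = sqrt(2*u) = sqrt(2)*sqrt(u))
(16472 - 12653)*(G(201) + g(M, 0)) = (16472 - 12653)*(sqrt(2)*sqrt(201) - 104) = 3819*(sqrt(402) - 104) = 3819*(-104 + sqrt(402)) = -397176 + 3819*sqrt(402)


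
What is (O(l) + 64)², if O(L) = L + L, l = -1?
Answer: 3844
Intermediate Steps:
O(L) = 2*L
(O(l) + 64)² = (2*(-1) + 64)² = (-2 + 64)² = 62² = 3844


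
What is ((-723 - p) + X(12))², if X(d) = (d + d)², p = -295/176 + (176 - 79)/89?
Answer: 5259798230625/245360896 ≈ 21437.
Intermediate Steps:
p = -9183/15664 (p = -295*1/176 + 97*(1/89) = -295/176 + 97/89 = -9183/15664 ≈ -0.58625)
X(d) = 4*d² (X(d) = (2*d)² = 4*d²)
((-723 - p) + X(12))² = ((-723 - 1*(-9183/15664)) + 4*12²)² = ((-723 + 9183/15664) + 4*144)² = (-11315889/15664 + 576)² = (-2293425/15664)² = 5259798230625/245360896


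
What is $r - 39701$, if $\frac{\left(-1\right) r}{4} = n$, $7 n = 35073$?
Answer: $- \frac{418199}{7} \approx -59743.0$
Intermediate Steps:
$n = \frac{35073}{7}$ ($n = \frac{1}{7} \cdot 35073 = \frac{35073}{7} \approx 5010.4$)
$r = - \frac{140292}{7}$ ($r = \left(-4\right) \frac{35073}{7} = - \frac{140292}{7} \approx -20042.0$)
$r - 39701 = - \frac{140292}{7} - 39701 = - \frac{418199}{7}$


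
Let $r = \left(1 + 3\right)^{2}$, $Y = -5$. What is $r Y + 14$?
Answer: $-66$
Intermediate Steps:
$r = 16$ ($r = 4^{2} = 16$)
$r Y + 14 = 16 \left(-5\right) + 14 = -80 + 14 = -66$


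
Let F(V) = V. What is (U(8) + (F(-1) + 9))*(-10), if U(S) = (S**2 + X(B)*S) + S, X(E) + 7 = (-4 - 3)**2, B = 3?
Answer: -4160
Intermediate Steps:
X(E) = 42 (X(E) = -7 + (-4 - 3)**2 = -7 + (-7)**2 = -7 + 49 = 42)
U(S) = S**2 + 43*S (U(S) = (S**2 + 42*S) + S = S**2 + 43*S)
(U(8) + (F(-1) + 9))*(-10) = (8*(43 + 8) + (-1 + 9))*(-10) = (8*51 + 8)*(-10) = (408 + 8)*(-10) = 416*(-10) = -4160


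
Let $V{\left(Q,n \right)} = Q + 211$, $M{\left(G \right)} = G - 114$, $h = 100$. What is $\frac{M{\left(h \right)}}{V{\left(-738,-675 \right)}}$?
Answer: $\frac{14}{527} \approx 0.026565$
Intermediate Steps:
$M{\left(G \right)} = -114 + G$
$V{\left(Q,n \right)} = 211 + Q$
$\frac{M{\left(h \right)}}{V{\left(-738,-675 \right)}} = \frac{-114 + 100}{211 - 738} = - \frac{14}{-527} = \left(-14\right) \left(- \frac{1}{527}\right) = \frac{14}{527}$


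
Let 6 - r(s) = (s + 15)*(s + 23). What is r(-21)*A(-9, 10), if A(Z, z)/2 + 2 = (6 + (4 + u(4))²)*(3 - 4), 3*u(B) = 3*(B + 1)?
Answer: -3204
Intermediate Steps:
u(B) = 1 + B (u(B) = (3*(B + 1))/3 = (3*(1 + B))/3 = (3 + 3*B)/3 = 1 + B)
r(s) = 6 - (15 + s)*(23 + s) (r(s) = 6 - (s + 15)*(s + 23) = 6 - (15 + s)*(23 + s))
A(Z, z) = -178 (A(Z, z) = -4 + 2*((6 + (4 + (1 + 4))²)*(3 - 4)) = -4 + 2*((6 + (4 + 5)²)*(-1)) = -4 + 2*((6 + 9²)*(-1)) = -4 + 2*((6 + 81)*(-1)) = -4 + 2*(87*(-1)) = -4 + 2*(-87) = -4 - 174 = -178)
r(-21)*A(-9, 10) = (-339 - 1*(-21)² - 38*(-21))*(-178) = (-339 - 1*441 + 798)*(-178) = (-339 - 441 + 798)*(-178) = 18*(-178) = -3204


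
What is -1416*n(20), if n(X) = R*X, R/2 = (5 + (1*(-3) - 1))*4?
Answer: -226560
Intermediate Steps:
R = 8 (R = 2*((5 + (1*(-3) - 1))*4) = 2*((5 + (-3 - 1))*4) = 2*((5 - 4)*4) = 2*(1*4) = 2*4 = 8)
n(X) = 8*X
-1416*n(20) = -11328*20 = -1416*160 = -226560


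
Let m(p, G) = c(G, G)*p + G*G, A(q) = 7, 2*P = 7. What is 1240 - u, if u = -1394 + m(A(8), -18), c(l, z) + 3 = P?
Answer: 4613/2 ≈ 2306.5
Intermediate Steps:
P = 7/2 (P = (½)*7 = 7/2 ≈ 3.5000)
c(l, z) = ½ (c(l, z) = -3 + 7/2 = ½)
m(p, G) = G² + p/2 (m(p, G) = p/2 + G*G = p/2 + G² = G² + p/2)
u = -2133/2 (u = -1394 + ((-18)² + (½)*7) = -1394 + (324 + 7/2) = -1394 + 655/2 = -2133/2 ≈ -1066.5)
1240 - u = 1240 - 1*(-2133/2) = 1240 + 2133/2 = 4613/2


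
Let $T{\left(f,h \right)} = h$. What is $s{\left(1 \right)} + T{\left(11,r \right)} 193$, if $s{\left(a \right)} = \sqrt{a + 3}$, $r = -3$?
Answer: $-577$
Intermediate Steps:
$s{\left(a \right)} = \sqrt{3 + a}$
$s{\left(1 \right)} + T{\left(11,r \right)} 193 = \sqrt{3 + 1} - 579 = \sqrt{4} - 579 = 2 - 579 = -577$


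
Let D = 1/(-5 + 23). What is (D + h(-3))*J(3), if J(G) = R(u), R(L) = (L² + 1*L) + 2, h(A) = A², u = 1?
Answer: 326/9 ≈ 36.222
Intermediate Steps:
R(L) = 2 + L + L² (R(L) = (L² + L) + 2 = (L + L²) + 2 = 2 + L + L²)
J(G) = 4 (J(G) = 2 + 1 + 1² = 2 + 1 + 1 = 4)
D = 1/18 ≈ 0.055556
(D + h(-3))*J(3) = (1/18 + (-3)²)*4 = (1/18 + 9)*4 = (163/18)*4 = 326/9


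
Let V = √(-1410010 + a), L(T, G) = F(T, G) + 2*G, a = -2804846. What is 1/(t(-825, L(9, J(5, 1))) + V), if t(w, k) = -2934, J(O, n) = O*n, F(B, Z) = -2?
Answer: -489/2137202 - I*√1053714/6411606 ≈ -0.0002288 - 0.0001601*I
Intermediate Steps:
L(T, G) = -2 + 2*G
V = 2*I*√1053714 (V = √(-1410010 - 2804846) = √(-4214856) = 2*I*√1053714 ≈ 2053.0*I)
1/(t(-825, L(9, J(5, 1))) + V) = 1/(-2934 + 2*I*√1053714)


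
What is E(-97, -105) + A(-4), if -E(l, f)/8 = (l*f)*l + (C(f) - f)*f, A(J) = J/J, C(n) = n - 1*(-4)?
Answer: 7906921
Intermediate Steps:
C(n) = 4 + n (C(n) = n + 4 = 4 + n)
A(J) = 1
E(l, f) = -32*f - 8*f*l**2 (E(l, f) = -8*((l*f)*l + ((4 + f) - f)*f) = -8*((f*l)*l + 4*f) = -8*(f*l**2 + 4*f) = -8*(4*f + f*l**2) = -32*f - 8*f*l**2)
E(-97, -105) + A(-4) = -8*(-105)*(4 + (-97)**2) + 1 = -8*(-105)*(4 + 9409) + 1 = -8*(-105)*9413 + 1 = 7906920 + 1 = 7906921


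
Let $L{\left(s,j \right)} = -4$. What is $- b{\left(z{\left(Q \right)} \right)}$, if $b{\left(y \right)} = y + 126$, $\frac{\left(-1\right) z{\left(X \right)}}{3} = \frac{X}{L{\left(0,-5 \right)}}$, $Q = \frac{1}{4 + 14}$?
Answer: $- \frac{3025}{24} \approx -126.04$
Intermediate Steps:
$Q = \frac{1}{18} \approx 0.055556$
$z{\left(X \right)} = \frac{3 X}{4}$ ($z{\left(X \right)} = - 3 \frac{X}{-4} = - 3 X \left(- \frac{1}{4}\right) = - 3 \left(- \frac{X}{4}\right) = \frac{3 X}{4}$)
$b{\left(y \right)} = 126 + y$
$- b{\left(z{\left(Q \right)} \right)} = - (126 + \frac{3}{4} \cdot \frac{1}{18}) = - (126 + \frac{1}{24}) = \left(-1\right) \frac{3025}{24} = - \frac{3025}{24}$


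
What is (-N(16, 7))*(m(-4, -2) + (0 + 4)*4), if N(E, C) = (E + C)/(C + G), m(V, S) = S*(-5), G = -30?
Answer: 26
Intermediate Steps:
m(V, S) = -5*S
N(E, C) = (C + E)/(-30 + C) (N(E, C) = (E + C)/(C - 30) = (C + E)/(-30 + C))
(-N(16, 7))*(m(-4, -2) + (0 + 4)*4) = (-(7 + 16)/(-30 + 7))*(-5*(-2) + (0 + 4)*4) = (-23/(-23))*(10 + 4*4) = (-(-1)*23/23)*(10 + 16) = -1*(-1)*26 = 1*26 = 26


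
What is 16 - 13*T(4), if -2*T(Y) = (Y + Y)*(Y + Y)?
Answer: 432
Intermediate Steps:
T(Y) = -2*Y**2 (T(Y) = -(Y + Y)*(Y + Y)/2 = -2*Y*2*Y/2 = -2*Y**2)
16 - 13*T(4) = 16 - (-26)*4**2 = 16 - (-26)*16 = 16 - 13*(-32) = 16 + 416 = 432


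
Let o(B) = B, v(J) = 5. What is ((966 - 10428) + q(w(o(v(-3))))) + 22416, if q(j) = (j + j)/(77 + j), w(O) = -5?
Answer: 466339/36 ≈ 12954.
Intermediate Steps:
q(j) = 2*j/(77 + j) (q(j) = (2*j)/(77 + j) = 2*j/(77 + j))
((966 - 10428) + q(w(o(v(-3))))) + 22416 = ((966 - 10428) + 2*(-5)/(77 - 5)) + 22416 = (-9462 + 2*(-5)/72) + 22416 = (-9462 + 2*(-5)*(1/72)) + 22416 = (-9462 - 5/36) + 22416 = -340637/36 + 22416 = 466339/36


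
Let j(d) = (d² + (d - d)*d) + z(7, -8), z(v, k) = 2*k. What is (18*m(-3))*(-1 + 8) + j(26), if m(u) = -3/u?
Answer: 786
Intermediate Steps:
j(d) = -16 + d² (j(d) = (d² + (d - d)*d) + 2*(-8) = (d² + 0*d) - 16 = (d² + 0) - 16 = d² - 16 = -16 + d²)
(18*m(-3))*(-1 + 8) + j(26) = (18*(-3/(-3)))*(-1 + 8) + (-16 + 26²) = (18*(-3*(-⅓)))*7 + (-16 + 676) = (18*1)*7 + 660 = 18*7 + 660 = 126 + 660 = 786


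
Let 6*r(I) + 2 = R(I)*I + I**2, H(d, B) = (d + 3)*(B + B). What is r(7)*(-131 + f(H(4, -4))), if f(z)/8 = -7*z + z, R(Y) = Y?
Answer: 40912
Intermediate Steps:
H(d, B) = 2*B*(3 + d) (H(d, B) = (3 + d)*(2*B) = 2*B*(3 + d))
f(z) = -48*z (f(z) = 8*(-7*z + z) = 8*(-6*z) = -48*z)
r(I) = -1/3 + I**2/3 (r(I) = -1/3 + (I*I + I**2)/6 = -1/3 + (I**2 + I**2)/6 = -1/3 + (2*I**2)/6 = -1/3 + I**2/3)
r(7)*(-131 + f(H(4, -4))) = (-1/3 + (1/3)*7**2)*(-131 - 96*(-4)*(3 + 4)) = (-1/3 + (1/3)*49)*(-131 - 96*(-4)*7) = (-1/3 + 49/3)*(-131 - 48*(-56)) = 16*(-131 + 2688) = 16*2557 = 40912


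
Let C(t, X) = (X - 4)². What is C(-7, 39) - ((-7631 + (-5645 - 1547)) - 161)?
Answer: 16209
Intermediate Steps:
C(t, X) = (-4 + X)²
C(-7, 39) - ((-7631 + (-5645 - 1547)) - 161) = (-4 + 39)² - ((-7631 + (-5645 - 1547)) - 161) = 35² - ((-7631 - 7192) - 161) = 1225 - (-14823 - 161) = 1225 - 1*(-14984) = 1225 + 14984 = 16209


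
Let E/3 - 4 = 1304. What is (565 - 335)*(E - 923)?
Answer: 690230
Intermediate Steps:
E = 3924 (E = 12 + 3*1304 = 12 + 3912 = 3924)
(565 - 335)*(E - 923) = (565 - 335)*(3924 - 923) = 230*3001 = 690230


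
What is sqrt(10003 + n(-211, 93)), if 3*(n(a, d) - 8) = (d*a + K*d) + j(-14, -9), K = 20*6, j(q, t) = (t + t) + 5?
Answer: sqrt(64671)/3 ≈ 84.768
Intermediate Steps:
j(q, t) = 5 + 2*t (j(q, t) = 2*t + 5 = 5 + 2*t)
K = 120
n(a, d) = 11/3 + 40*d + a*d/3 (n(a, d) = 8 + ((d*a + 120*d) + (5 + 2*(-9)))/3 = 8 + ((a*d + 120*d) + (5 - 18))/3 = 8 + ((120*d + a*d) - 13)/3 = 8 + (-13 + 120*d + a*d)/3 = 8 + (-13/3 + 40*d + a*d/3) = 11/3 + 40*d + a*d/3)
sqrt(10003 + n(-211, 93)) = sqrt(10003 + (11/3 + 40*93 + (1/3)*(-211)*93)) = sqrt(10003 + (11/3 + 3720 - 6541)) = sqrt(10003 - 8452/3) = sqrt(21557/3) = sqrt(64671)/3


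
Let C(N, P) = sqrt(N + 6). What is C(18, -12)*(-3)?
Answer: -6*sqrt(6) ≈ -14.697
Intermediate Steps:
C(N, P) = sqrt(6 + N)
C(18, -12)*(-3) = sqrt(6 + 18)*(-3) = sqrt(24)*(-3) = (2*sqrt(6))*(-3) = -6*sqrt(6)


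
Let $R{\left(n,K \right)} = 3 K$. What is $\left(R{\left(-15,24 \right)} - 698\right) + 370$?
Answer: $-256$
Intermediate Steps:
$\left(R{\left(-15,24 \right)} - 698\right) + 370 = \left(3 \cdot 24 - 698\right) + 370 = \left(72 - 698\right) + 370 = -626 + 370 = -256$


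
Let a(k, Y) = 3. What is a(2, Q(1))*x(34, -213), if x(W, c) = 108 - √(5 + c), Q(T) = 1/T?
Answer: 324 - 12*I*√13 ≈ 324.0 - 43.267*I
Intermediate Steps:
a(2, Q(1))*x(34, -213) = 3*(108 - √(5 - 213)) = 3*(108 - √(-208)) = 3*(108 - 4*I*√13) = 324 - 12*I*√13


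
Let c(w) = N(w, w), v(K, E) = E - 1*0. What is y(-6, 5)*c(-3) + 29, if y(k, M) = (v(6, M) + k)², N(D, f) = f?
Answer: 26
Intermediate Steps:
v(K, E) = E (v(K, E) = E + 0 = E)
y(k, M) = (M + k)²
c(w) = w
y(-6, 5)*c(-3) + 29 = (5 - 6)²*(-3) + 29 = (-1)²*(-3) + 29 = 1*(-3) + 29 = -3 + 29 = 26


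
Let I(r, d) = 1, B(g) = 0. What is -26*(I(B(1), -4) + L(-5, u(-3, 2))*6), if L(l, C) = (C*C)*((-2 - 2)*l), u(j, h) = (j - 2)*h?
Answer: -312026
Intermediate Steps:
u(j, h) = h*(-2 + j) (u(j, h) = (-2 + j)*h = h*(-2 + j))
L(l, C) = -4*l*C² (L(l, C) = C²*(-4*l) = -4*l*C²)
-26*(I(B(1), -4) + L(-5, u(-3, 2))*6) = -26*(1 - 4*(-5)*(2*(-2 - 3))²*6) = -26*(1 - 4*(-5)*(2*(-5))²*6) = -26*(1 - 4*(-5)*(-10)²*6) = -26*(1 - 4*(-5)*100*6) = -26*(1 + 2000*6) = -26*(1 + 12000) = -26*12001 = -312026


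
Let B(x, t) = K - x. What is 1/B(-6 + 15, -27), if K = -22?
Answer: -1/31 ≈ -0.032258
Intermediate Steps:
B(x, t) = -22 - x
1/B(-6 + 15, -27) = 1/(-22 - (-6 + 15)) = 1/(-22 - 1*9) = 1/(-22 - 9) = 1/(-31) = -1/31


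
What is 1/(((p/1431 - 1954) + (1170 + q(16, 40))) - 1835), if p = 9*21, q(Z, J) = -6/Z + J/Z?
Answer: -424/1109499 ≈ -0.00038215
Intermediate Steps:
p = 189
1/(((p/1431 - 1954) + (1170 + q(16, 40))) - 1835) = 1/(((189/1431 - 1954) + (1170 + (-6 + 40)/16)) - 1835) = 1/(((189*(1/1431) - 1954) + (1170 + (1/16)*34)) - 1835) = 1/(((7/53 - 1954) + (1170 + 17/8)) - 1835) = 1/((-103555/53 + 9377/8) - 1835) = 1/(-331459/424 - 1835) = 1/(-1109499/424) = -424/1109499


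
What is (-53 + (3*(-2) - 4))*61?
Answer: -3843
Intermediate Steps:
(-53 + (3*(-2) - 4))*61 = (-53 + (-6 - 4))*61 = (-53 - 10)*61 = -63*61 = -3843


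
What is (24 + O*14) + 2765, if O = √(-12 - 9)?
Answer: 2789 + 14*I*√21 ≈ 2789.0 + 64.156*I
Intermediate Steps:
O = I*√21 (O = √(-21) = I*√21 ≈ 4.5826*I)
(24 + O*14) + 2765 = (24 + (I*√21)*14) + 2765 = (24 + 14*I*√21) + 2765 = 2789 + 14*I*√21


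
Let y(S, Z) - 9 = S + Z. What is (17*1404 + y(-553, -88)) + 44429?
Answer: 67665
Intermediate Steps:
y(S, Z) = 9 + S + Z (y(S, Z) = 9 + (S + Z) = 9 + S + Z)
(17*1404 + y(-553, -88)) + 44429 = (17*1404 + (9 - 553 - 88)) + 44429 = (23868 - 632) + 44429 = 23236 + 44429 = 67665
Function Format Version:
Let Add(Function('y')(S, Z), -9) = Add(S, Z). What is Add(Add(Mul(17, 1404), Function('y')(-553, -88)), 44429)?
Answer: 67665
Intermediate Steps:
Function('y')(S, Z) = Add(9, S, Z) (Function('y')(S, Z) = Add(9, Add(S, Z)) = Add(9, S, Z))
Add(Add(Mul(17, 1404), Function('y')(-553, -88)), 44429) = Add(Add(Mul(17, 1404), Add(9, -553, -88)), 44429) = Add(Add(23868, -632), 44429) = Add(23236, 44429) = 67665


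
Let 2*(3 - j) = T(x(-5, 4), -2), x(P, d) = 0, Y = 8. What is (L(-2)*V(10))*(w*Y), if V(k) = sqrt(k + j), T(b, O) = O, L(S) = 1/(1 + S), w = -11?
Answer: 88*sqrt(14) ≈ 329.27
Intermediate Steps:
j = 4 (j = 3 - 1/2*(-2) = 3 + 1 = 4)
V(k) = sqrt(4 + k) (V(k) = sqrt(k + 4) = sqrt(4 + k))
(L(-2)*V(10))*(w*Y) = (sqrt(4 + 10)/(1 - 2))*(-11*8) = (sqrt(14)/(-1))*(-88) = -sqrt(14)*(-88) = 88*sqrt(14)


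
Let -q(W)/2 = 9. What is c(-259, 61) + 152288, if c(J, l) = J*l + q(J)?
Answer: 136471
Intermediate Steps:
q(W) = -18 (q(W) = -2*9 = -18)
c(J, l) = -18 + J*l (c(J, l) = J*l - 18 = -18 + J*l)
c(-259, 61) + 152288 = (-18 - 259*61) + 152288 = (-18 - 15799) + 152288 = -15817 + 152288 = 136471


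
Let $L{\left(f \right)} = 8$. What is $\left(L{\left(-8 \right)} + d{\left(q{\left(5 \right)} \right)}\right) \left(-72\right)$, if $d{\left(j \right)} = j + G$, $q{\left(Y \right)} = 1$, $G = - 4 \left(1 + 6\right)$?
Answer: $1368$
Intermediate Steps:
$G = -28$ ($G = \left(-4\right) 7 = -28$)
$d{\left(j \right)} = -28 + j$ ($d{\left(j \right)} = j - 28 = -28 + j$)
$\left(L{\left(-8 \right)} + d{\left(q{\left(5 \right)} \right)}\right) \left(-72\right) = \left(8 + \left(-28 + 1\right)\right) \left(-72\right) = \left(8 - 27\right) \left(-72\right) = \left(-19\right) \left(-72\right) = 1368$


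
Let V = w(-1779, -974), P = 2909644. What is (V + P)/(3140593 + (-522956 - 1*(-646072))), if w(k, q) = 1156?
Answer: 2910800/3263709 ≈ 0.89187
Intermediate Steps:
V = 1156
(V + P)/(3140593 + (-522956 - 1*(-646072))) = (1156 + 2909644)/(3140593 + (-522956 - 1*(-646072))) = 2910800/(3140593 + (-522956 + 646072)) = 2910800/(3140593 + 123116) = 2910800/3263709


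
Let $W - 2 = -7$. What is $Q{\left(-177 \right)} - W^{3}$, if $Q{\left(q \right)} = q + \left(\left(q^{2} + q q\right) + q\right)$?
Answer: $62429$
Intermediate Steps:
$W = -5$ ($W = 2 - 7 = -5$)
$Q{\left(q \right)} = 2 q + 2 q^{2}$ ($Q{\left(q \right)} = q + \left(\left(q^{2} + q^{2}\right) + q\right) = q + \left(2 q^{2} + q\right) = q + \left(q + 2 q^{2}\right) = 2 q + 2 q^{2}$)
$Q{\left(-177 \right)} - W^{3} = 2 \left(-177\right) \left(1 - 177\right) - \left(-5\right)^{3} = 2 \left(-177\right) \left(-176\right) - -125 = 62304 + 125 = 62429$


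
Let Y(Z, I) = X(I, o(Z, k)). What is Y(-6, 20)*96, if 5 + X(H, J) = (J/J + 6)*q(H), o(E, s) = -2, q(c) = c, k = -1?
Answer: 12960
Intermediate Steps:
X(H, J) = -5 + 7*H (X(H, J) = -5 + (J/J + 6)*H = -5 + (1 + 6)*H = -5 + 7*H)
Y(Z, I) = -5 + 7*I
Y(-6, 20)*96 = (-5 + 7*20)*96 = (-5 + 140)*96 = 135*96 = 12960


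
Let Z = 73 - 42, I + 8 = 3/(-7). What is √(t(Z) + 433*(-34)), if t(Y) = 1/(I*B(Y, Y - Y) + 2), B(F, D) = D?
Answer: I*√58886/2 ≈ 121.33*I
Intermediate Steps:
I = -59/7 (I = -8 + 3/(-7) = -8 + 3*(-⅐) = -8 - 3/7 = -59/7 ≈ -8.4286)
Z = 31
t(Y) = ½ (t(Y) = 1/(-59*(Y - Y)/7 + 2) = 1/(-59/7*0 + 2) = 1/(0 + 2) = 1/2 = ½)
√(t(Z) + 433*(-34)) = √(½ + 433*(-34)) = √(½ - 14722) = √(-29443/2) = I*√58886/2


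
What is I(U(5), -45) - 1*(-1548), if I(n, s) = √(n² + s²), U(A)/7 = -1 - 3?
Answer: 1601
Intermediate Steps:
U(A) = -28 (U(A) = 7*(-1 - 3) = 7*(-4) = -28)
I(U(5), -45) - 1*(-1548) = √((-28)² + (-45)²) - 1*(-1548) = √(784 + 2025) + 1548 = √2809 + 1548 = 53 + 1548 = 1601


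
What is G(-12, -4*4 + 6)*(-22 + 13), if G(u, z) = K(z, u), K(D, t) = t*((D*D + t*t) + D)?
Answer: 25272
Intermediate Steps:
K(D, t) = t*(D + D² + t²) (K(D, t) = t*((D² + t²) + D) = t*(D + D² + t²))
G(u, z) = u*(z + u² + z²) (G(u, z) = u*(z + z² + u²) = u*(z + u² + z²))
G(-12, -4*4 + 6)*(-22 + 13) = (-12*((-4*4 + 6) + (-12)² + (-4*4 + 6)²))*(-22 + 13) = -12*((-16 + 6) + 144 + (-16 + 6)²)*(-9) = -12*(-10 + 144 + (-10)²)*(-9) = -12*(-10 + 144 + 100)*(-9) = -12*234*(-9) = -2808*(-9) = 25272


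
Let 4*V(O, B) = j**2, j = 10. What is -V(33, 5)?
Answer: -25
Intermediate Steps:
V(O, B) = 25 (V(O, B) = (1/4)*10**2 = (1/4)*100 = 25)
-V(33, 5) = -1*25 = -25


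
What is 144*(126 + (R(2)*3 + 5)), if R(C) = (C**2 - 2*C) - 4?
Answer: 17136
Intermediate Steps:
R(C) = -4 + C**2 - 2*C
144*(126 + (R(2)*3 + 5)) = 144*(126 + ((-4 + 2**2 - 2*2)*3 + 5)) = 144*(126 + ((-4 + 4 - 4)*3 + 5)) = 144*(126 + (-4*3 + 5)) = 144*(126 + (-12 + 5)) = 144*(126 - 7) = 144*119 = 17136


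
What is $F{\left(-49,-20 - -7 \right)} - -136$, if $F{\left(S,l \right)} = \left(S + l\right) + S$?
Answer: $25$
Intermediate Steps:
$F{\left(S,l \right)} = l + 2 S$
$F{\left(-49,-20 - -7 \right)} - -136 = \left(\left(-20 - -7\right) + 2 \left(-49\right)\right) - -136 = \left(\left(-20 + 7\right) - 98\right) + 136 = \left(-13 - 98\right) + 136 = -111 + 136 = 25$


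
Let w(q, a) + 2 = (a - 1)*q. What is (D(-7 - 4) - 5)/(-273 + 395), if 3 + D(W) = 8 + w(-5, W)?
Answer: 29/61 ≈ 0.47541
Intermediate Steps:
w(q, a) = -2 + q*(-1 + a) (w(q, a) = -2 + (a - 1)*q = -2 + (-1 + a)*q = -2 + q*(-1 + a))
D(W) = 8 - 5*W (D(W) = -3 + (8 + (-2 - 1*(-5) + W*(-5))) = -3 + (8 + (-2 + 5 - 5*W)) = -3 + (8 + (3 - 5*W)) = -3 + (11 - 5*W) = 8 - 5*W)
(D(-7 - 4) - 5)/(-273 + 395) = ((8 - 5*(-7 - 4)) - 5)/(-273 + 395) = ((8 - 5*(-11)) - 5)/122 = ((8 + 55) - 5)*(1/122) = (63 - 5)*(1/122) = 58*(1/122) = 29/61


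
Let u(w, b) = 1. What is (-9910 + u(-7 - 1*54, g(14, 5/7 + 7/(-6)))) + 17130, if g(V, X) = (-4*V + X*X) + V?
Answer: 7221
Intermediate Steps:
g(V, X) = X² - 3*V (g(V, X) = (-4*V + X²) + V = (X² - 4*V) + V = X² - 3*V)
(-9910 + u(-7 - 1*54, g(14, 5/7 + 7/(-6)))) + 17130 = (-9910 + 1) + 17130 = -9909 + 17130 = 7221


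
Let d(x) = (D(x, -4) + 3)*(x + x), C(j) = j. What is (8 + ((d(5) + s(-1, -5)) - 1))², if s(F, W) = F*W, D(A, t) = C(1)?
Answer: 2704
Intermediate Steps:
D(A, t) = 1
d(x) = 8*x (d(x) = (1 + 3)*(x + x) = 4*(2*x) = 8*x)
(8 + ((d(5) + s(-1, -5)) - 1))² = (8 + ((8*5 - 1*(-5)) - 1))² = (8 + ((40 + 5) - 1))² = (8 + (45 - 1))² = (8 + 44)² = 52² = 2704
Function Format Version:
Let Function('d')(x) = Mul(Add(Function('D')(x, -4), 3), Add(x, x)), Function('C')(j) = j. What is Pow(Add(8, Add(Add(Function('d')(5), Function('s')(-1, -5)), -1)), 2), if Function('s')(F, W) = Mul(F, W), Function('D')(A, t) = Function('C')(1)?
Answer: 2704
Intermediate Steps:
Function('D')(A, t) = 1
Function('d')(x) = Mul(8, x) (Function('d')(x) = Mul(Add(1, 3), Add(x, x)) = Mul(4, Mul(2, x)) = Mul(8, x))
Pow(Add(8, Add(Add(Function('d')(5), Function('s')(-1, -5)), -1)), 2) = Pow(Add(8, Add(Add(Mul(8, 5), Mul(-1, -5)), -1)), 2) = Pow(Add(8, Add(Add(40, 5), -1)), 2) = Pow(Add(8, Add(45, -1)), 2) = Pow(Add(8, 44), 2) = Pow(52, 2) = 2704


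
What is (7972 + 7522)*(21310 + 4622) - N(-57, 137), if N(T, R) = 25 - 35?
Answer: 401790418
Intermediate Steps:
N(T, R) = -10
(7972 + 7522)*(21310 + 4622) - N(-57, 137) = (7972 + 7522)*(21310 + 4622) - 1*(-10) = 15494*25932 + 10 = 401790408 + 10 = 401790418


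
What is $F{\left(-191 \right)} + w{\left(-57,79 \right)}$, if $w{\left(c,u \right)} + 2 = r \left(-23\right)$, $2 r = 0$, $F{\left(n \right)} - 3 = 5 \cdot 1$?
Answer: $6$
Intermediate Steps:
$F{\left(n \right)} = 8$ ($F{\left(n \right)} = 3 + 5 \cdot 1 = 3 + 5 = 8$)
$r = 0$ ($r = \frac{1}{2} \cdot 0 = 0$)
$w{\left(c,u \right)} = -2$ ($w{\left(c,u \right)} = -2 + 0 \left(-23\right) = -2 + 0 = -2$)
$F{\left(-191 \right)} + w{\left(-57,79 \right)} = 8 - 2 = 6$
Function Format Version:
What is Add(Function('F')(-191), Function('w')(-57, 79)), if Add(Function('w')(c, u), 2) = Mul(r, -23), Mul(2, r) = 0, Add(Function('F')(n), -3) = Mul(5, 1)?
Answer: 6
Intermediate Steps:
Function('F')(n) = 8 (Function('F')(n) = Add(3, Mul(5, 1)) = Add(3, 5) = 8)
r = 0 (r = Mul(Rational(1, 2), 0) = 0)
Function('w')(c, u) = -2 (Function('w')(c, u) = Add(-2, Mul(0, -23)) = Add(-2, 0) = -2)
Add(Function('F')(-191), Function('w')(-57, 79)) = Add(8, -2) = 6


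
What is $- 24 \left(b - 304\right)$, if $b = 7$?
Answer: $7128$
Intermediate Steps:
$- 24 \left(b - 304\right) = - 24 \left(7 - 304\right) = \left(-24\right) \left(-297\right) = 7128$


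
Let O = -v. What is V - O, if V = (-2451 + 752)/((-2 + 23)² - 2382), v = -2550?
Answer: -4947851/1941 ≈ -2549.1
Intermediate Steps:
O = 2550 (O = -1*(-2550) = 2550)
V = 1699/1941 (V = -1699/(21² - 2382) = -1699/(441 - 2382) = -1699/(-1941) = -1699*(-1/1941) = 1699/1941 ≈ 0.87532)
V - O = 1699/1941 - 1*2550 = 1699/1941 - 2550 = -4947851/1941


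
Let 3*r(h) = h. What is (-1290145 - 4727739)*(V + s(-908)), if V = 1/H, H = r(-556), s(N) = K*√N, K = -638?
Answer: 4513413/139 + 7678819984*I*√227 ≈ 32471.0 + 1.1569e+11*I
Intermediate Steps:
r(h) = h/3
s(N) = -638*√N
H = -556/3 (H = (⅓)*(-556) = -556/3 ≈ -185.33)
V = -3/556 (V = 1/(-556/3) = -3/556 ≈ -0.0053957)
(-1290145 - 4727739)*(V + s(-908)) = (-1290145 - 4727739)*(-3/556 - 1276*I*√227) = -6017884*(-3/556 - 1276*I*√227) = 4513413/139 + 7678819984*I*√227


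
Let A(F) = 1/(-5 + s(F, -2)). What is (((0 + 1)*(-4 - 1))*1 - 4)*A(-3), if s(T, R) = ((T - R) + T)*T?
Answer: -9/7 ≈ -1.2857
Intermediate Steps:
s(T, R) = T*(-R + 2*T) (s(T, R) = (-R + 2*T)*T = T*(-R + 2*T))
A(F) = 1/(-5 + F*(2 + 2*F)) (A(F) = 1/(-5 + F*(-1*(-2) + 2*F)) = 1/(-5 + F*(2 + 2*F)))
(((0 + 1)*(-4 - 1))*1 - 4)*A(-3) = (((0 + 1)*(-4 - 1))*1 - 4)/(-5 + 2*(-3)*(1 - 3)) = ((1*(-5))*1 - 4)/(-5 + 2*(-3)*(-2)) = (-5*1 - 4)/(-5 + 12) = (-5 - 4)/7 = -9*1/7 = -9/7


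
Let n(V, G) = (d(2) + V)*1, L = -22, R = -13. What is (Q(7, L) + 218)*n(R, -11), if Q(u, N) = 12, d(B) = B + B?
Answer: -2070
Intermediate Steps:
d(B) = 2*B
n(V, G) = 4 + V (n(V, G) = (2*2 + V)*1 = (4 + V)*1 = 4 + V)
(Q(7, L) + 218)*n(R, -11) = (12 + 218)*(4 - 13) = 230*(-9) = -2070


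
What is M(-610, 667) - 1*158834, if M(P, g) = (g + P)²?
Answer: -155585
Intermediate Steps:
M(P, g) = (P + g)²
M(-610, 667) - 1*158834 = (-610 + 667)² - 1*158834 = 57² - 158834 = 3249 - 158834 = -155585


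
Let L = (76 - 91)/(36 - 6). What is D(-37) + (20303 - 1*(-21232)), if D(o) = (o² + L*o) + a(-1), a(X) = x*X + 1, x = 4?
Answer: 85839/2 ≈ 42920.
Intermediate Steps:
a(X) = 1 + 4*X (a(X) = 4*X + 1 = 1 + 4*X)
L = -½ (L = -15/30 = -15*1/30 = -½ ≈ -0.50000)
D(o) = -3 + o² - o/2 (D(o) = (o² - o/2) + (1 + 4*(-1)) = (o² - o/2) + (1 - 4) = (o² - o/2) - 3 = -3 + o² - o/2)
D(-37) + (20303 - 1*(-21232)) = (-3 + (-37)² - ½*(-37)) + (20303 - 1*(-21232)) = (-3 + 1369 + 37/2) + (20303 + 21232) = 2769/2 + 41535 = 85839/2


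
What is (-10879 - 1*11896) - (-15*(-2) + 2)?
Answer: -22807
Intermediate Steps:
(-10879 - 1*11896) - (-15*(-2) + 2) = (-10879 - 11896) - (30 + 2) = -22775 - 1*32 = -22775 - 32 = -22807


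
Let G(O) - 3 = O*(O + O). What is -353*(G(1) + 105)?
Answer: -38830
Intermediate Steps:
G(O) = 3 + 2*O² (G(O) = 3 + O*(O + O) = 3 + O*(2*O) = 3 + 2*O²)
-353*(G(1) + 105) = -353*((3 + 2*1²) + 105) = -353*((3 + 2*1) + 105) = -353*((3 + 2) + 105) = -353*(5 + 105) = -353*110 = -38830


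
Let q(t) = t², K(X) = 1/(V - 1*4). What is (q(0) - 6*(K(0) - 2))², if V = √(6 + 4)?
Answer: 266 + 32*√10 ≈ 367.19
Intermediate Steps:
V = √10 ≈ 3.1623
K(X) = 1/(-4 + √10) (K(X) = 1/(√10 - 1*4) = 1/(√10 - 4) = 1/(-4 + √10))
(q(0) - 6*(K(0) - 2))² = (0² - 6*((-⅔ - √10/6) - 2))² = (0 - 6*(-8/3 - √10/6))² = (0 + (16 + √10))² = (16 + √10)²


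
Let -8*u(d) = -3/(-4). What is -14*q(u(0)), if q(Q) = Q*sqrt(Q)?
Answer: 21*I*sqrt(6)/128 ≈ 0.40187*I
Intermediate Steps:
u(d) = -3/32 (u(d) = -(-3)/(8*(-4)) = -(-3)*(-1)/(8*4) = -1/8*3/4 = -3/32)
q(Q) = Q**(3/2)
-14*q(u(0)) = -(-21)*I*sqrt(6)/128 = 21*I*sqrt(6)/128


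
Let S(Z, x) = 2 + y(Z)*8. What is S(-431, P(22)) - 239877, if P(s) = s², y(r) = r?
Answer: -243323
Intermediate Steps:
S(Z, x) = 2 + 8*Z (S(Z, x) = 2 + Z*8 = 2 + 8*Z)
S(-431, P(22)) - 239877 = (2 + 8*(-431)) - 239877 = (2 - 3448) - 239877 = -3446 - 239877 = -243323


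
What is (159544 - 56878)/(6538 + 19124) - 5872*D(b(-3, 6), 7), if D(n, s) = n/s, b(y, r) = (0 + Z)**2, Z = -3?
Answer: -4610431/611 ≈ -7545.7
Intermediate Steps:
b(y, r) = 9 (b(y, r) = (0 - 3)**2 = (-3)**2 = 9)
(159544 - 56878)/(6538 + 19124) - 5872*D(b(-3, 6), 7) = (159544 - 56878)/(6538 + 19124) - 52848/7 = 102666/25662 - 52848/7 = 102666*(1/25662) - 5872*9/7 = 17111/4277 - 52848/7 = -4610431/611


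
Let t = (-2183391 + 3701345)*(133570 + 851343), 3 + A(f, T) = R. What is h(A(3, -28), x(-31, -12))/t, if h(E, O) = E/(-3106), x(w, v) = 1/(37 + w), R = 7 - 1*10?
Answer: 3/2321816731287106 ≈ 1.2921e-15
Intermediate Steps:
R = -3 (R = 7 - 10 = -3)
A(f, T) = -6 (A(f, T) = -3 - 3 = -6)
h(E, O) = -E/3106 (h(E, O) = E*(-1/3106) = -E/3106)
t = 1495052628002 (t = 1517954*984913 = 1495052628002)
h(A(3, -28), x(-31, -12))/t = -1/3106*(-6)/1495052628002 = (3/1553)*(1/1495052628002) = 3/2321816731287106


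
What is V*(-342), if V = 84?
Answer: -28728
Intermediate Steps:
V*(-342) = 84*(-342) = -28728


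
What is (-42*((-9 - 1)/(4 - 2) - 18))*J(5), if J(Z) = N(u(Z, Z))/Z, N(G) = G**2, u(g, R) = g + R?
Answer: 19320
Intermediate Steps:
u(g, R) = R + g
J(Z) = 4*Z (J(Z) = (Z + Z)**2/Z = (2*Z)**2/Z = (4*Z**2)/Z = 4*Z)
(-42*((-9 - 1)/(4 - 2) - 18))*J(5) = (-42*((-9 - 1)/(4 - 2) - 18))*(4*5) = -42*(-10/2 - 18)*20 = -42*(-10*1/2 - 18)*20 = -42*(-5 - 18)*20 = -42*(-23)*20 = 966*20 = 19320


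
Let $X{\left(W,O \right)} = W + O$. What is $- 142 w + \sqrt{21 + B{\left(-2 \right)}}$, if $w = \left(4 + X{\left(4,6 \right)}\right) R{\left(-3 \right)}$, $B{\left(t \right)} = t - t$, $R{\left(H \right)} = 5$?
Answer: $-9940 + \sqrt{21} \approx -9935.4$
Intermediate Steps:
$X{\left(W,O \right)} = O + W$
$B{\left(t \right)} = 0$
$w = 70$ ($w = \left(4 + \left(6 + 4\right)\right) 5 = \left(4 + 10\right) 5 = 14 \cdot 5 = 70$)
$- 142 w + \sqrt{21 + B{\left(-2 \right)}} = \left(-142\right) 70 + \sqrt{21 + 0} = -9940 + \sqrt{21}$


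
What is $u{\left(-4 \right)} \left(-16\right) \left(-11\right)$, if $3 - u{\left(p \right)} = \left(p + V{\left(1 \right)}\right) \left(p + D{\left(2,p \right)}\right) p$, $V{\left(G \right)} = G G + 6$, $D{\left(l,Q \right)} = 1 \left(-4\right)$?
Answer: $-16368$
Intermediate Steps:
$D{\left(l,Q \right)} = -4$
$V{\left(G \right)} = 6 + G^{2}$ ($V{\left(G \right)} = G^{2} + 6 = 6 + G^{2}$)
$u{\left(p \right)} = 3 - p \left(-4 + p\right) \left(7 + p\right)$ ($u{\left(p \right)} = 3 - \left(p + \left(6 + 1^{2}\right)\right) \left(p - 4\right) p = 3 - \left(p + \left(6 + 1\right)\right) \left(-4 + p\right) p = 3 - \left(p + 7\right) \left(-4 + p\right) p = 3 - \left(7 + p\right) \left(-4 + p\right) p = 3 - \left(-4 + p\right) \left(7 + p\right) p = 3 - p \left(-4 + p\right) \left(7 + p\right)$)
$u{\left(-4 \right)} \left(-16\right) \left(-11\right) = \left(3 - \left(-4\right)^{3} - 3 \left(-4\right)^{2} + 28 \left(-4\right)\right) \left(-16\right) \left(-11\right) = \left(3 - -64 - 48 - 112\right) \left(-16\right) \left(-11\right) = \left(3 + 64 - 48 - 112\right) \left(-16\right) \left(-11\right) = \left(-93\right) \left(-16\right) \left(-11\right) = 1488 \left(-11\right) = -16368$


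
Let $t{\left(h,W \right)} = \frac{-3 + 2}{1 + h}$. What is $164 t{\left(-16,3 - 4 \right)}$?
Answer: $\frac{164}{15} \approx 10.933$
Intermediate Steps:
$t{\left(h,W \right)} = - \frac{1}{1 + h}$
$164 t{\left(-16,3 - 4 \right)} = 164 \left(- \frac{1}{1 - 16}\right) = 164 \left(- \frac{1}{-15}\right) = 164 \left(\left(-1\right) \left(- \frac{1}{15}\right)\right) = 164 \cdot \frac{1}{15} = \frac{164}{15}$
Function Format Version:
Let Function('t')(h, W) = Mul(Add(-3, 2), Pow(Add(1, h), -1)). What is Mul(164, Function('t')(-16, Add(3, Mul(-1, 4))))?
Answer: Rational(164, 15) ≈ 10.933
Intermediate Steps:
Function('t')(h, W) = Mul(-1, Pow(Add(1, h), -1))
Mul(164, Function('t')(-16, Add(3, Mul(-1, 4)))) = Mul(164, Mul(-1, Pow(Add(1, -16), -1))) = Mul(164, Mul(-1, Pow(-15, -1))) = Mul(164, Mul(-1, Rational(-1, 15))) = Mul(164, Rational(1, 15)) = Rational(164, 15)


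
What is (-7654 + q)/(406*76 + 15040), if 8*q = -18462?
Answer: -39847/183584 ≈ -0.21705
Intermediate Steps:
q = -9231/4 (q = (⅛)*(-18462) = -9231/4 ≈ -2307.8)
(-7654 + q)/(406*76 + 15040) = (-7654 - 9231/4)/(406*76 + 15040) = -39847/(4*(30856 + 15040)) = -39847/4/45896 = -39847/4*1/45896 = -39847/183584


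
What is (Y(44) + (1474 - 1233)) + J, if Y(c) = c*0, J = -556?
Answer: -315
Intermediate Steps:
Y(c) = 0
(Y(44) + (1474 - 1233)) + J = (0 + (1474 - 1233)) - 556 = (0 + 241) - 556 = 241 - 556 = -315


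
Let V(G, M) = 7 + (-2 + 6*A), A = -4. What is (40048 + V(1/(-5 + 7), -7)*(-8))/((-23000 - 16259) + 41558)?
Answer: 40200/2299 ≈ 17.486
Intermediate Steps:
V(G, M) = -19 (V(G, M) = 7 + (-2 + 6*(-4)) = 7 + (-2 - 24) = 7 - 26 = -19)
(40048 + V(1/(-5 + 7), -7)*(-8))/((-23000 - 16259) + 41558) = (40048 - 19*(-8))/((-23000 - 16259) + 41558) = (40048 + 152)/(-39259 + 41558) = 40200/2299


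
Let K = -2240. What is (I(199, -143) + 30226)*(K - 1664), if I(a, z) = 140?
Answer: -118548864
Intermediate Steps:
(I(199, -143) + 30226)*(K - 1664) = (140 + 30226)*(-2240 - 1664) = 30366*(-3904) = -118548864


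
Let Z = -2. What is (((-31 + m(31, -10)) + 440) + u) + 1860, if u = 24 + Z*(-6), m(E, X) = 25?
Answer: 2330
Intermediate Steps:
u = 36 (u = 24 - 2*(-6) = 24 + 12 = 36)
(((-31 + m(31, -10)) + 440) + u) + 1860 = (((-31 + 25) + 440) + 36) + 1860 = ((-6 + 440) + 36) + 1860 = (434 + 36) + 1860 = 470 + 1860 = 2330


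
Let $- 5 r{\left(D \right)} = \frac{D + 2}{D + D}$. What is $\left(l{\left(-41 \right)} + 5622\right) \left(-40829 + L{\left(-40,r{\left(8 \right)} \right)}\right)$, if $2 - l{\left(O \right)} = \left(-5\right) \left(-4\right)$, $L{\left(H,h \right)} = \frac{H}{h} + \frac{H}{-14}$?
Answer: $- \frac{1588974972}{7} \approx -2.27 \cdot 10^{8}$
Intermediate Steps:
$r{\left(D \right)} = - \frac{2 + D}{10 D}$ ($r{\left(D \right)} = - \frac{\left(D + 2\right) \frac{1}{D + D}}{5} = - \frac{\left(2 + D\right) \frac{1}{2 D}}{5} = - \frac{\frac{1}{2} \frac{1}{D} \left(2 + D\right)}{5} = - \frac{2 + D}{10 D}$)
$L{\left(H,h \right)} = - \frac{H}{14} + \frac{H}{h}$ ($L{\left(H,h \right)} = \frac{H}{h} + H \left(- \frac{1}{14}\right) = \frac{H}{h} - \frac{H}{14} = - \frac{H}{14} + \frac{H}{h}$)
$l{\left(O \right)} = -18$ ($l{\left(O \right)} = 2 - \left(-5\right) \left(-4\right) = 2 - 20 = -18$)
$\left(l{\left(-41 \right)} + 5622\right) \left(-40829 + L{\left(-40,r{\left(8 \right)} \right)}\right) = \left(-18 + 5622\right) \left(-40829 - \left(- \frac{20}{7} + \frac{40}{\frac{1}{10} \cdot \frac{1}{8} \left(-2 - 8\right)}\right)\right) = 5604 \left(-40829 - \left(- \frac{20}{7} + \frac{40}{\frac{1}{10} \cdot \frac{1}{8} \left(-2 - 8\right)}\right)\right) = 5604 \left(-40829 - \left(- \frac{20}{7} + \frac{40}{\frac{1}{10} \cdot \frac{1}{8} \left(-10\right)}\right)\right) = 5604 \left(-40829 - \left(- \frac{20}{7} + \frac{40}{- \frac{1}{8}}\right)\right) = 5604 \left(-40829 + \left(\frac{20}{7} - -320\right)\right) = 5604 \left(-40829 + \left(\frac{20}{7} + 320\right)\right) = 5604 \left(-40829 + \frac{2260}{7}\right) = 5604 \left(- \frac{283543}{7}\right) = - \frac{1588974972}{7}$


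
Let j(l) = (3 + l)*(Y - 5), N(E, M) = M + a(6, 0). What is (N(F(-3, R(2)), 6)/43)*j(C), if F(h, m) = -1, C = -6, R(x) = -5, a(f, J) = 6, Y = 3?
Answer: 72/43 ≈ 1.6744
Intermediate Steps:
N(E, M) = 6 + M (N(E, M) = M + 6 = 6 + M)
j(l) = -6 - 2*l (j(l) = (3 + l)*(3 - 5) = (3 + l)*(-2) = -6 - 2*l)
(N(F(-3, R(2)), 6)/43)*j(C) = ((6 + 6)/43)*(-6 - 2*(-6)) = (12*(1/43))*(-6 + 12) = (12/43)*6 = 72/43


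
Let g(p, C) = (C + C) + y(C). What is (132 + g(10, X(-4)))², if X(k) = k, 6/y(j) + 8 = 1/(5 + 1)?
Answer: 33547264/2209 ≈ 15187.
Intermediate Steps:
y(j) = -36/47 (y(j) = 6/(-8 + 1/(5 + 1)) = 6/(-8 + 1/6) = 6/(-8 + ⅙) = 6/(-47/6) = 6*(-6/47) = -36/47)
g(p, C) = -36/47 + 2*C (g(p, C) = (C + C) - 36/47 = 2*C - 36/47 = -36/47 + 2*C)
(132 + g(10, X(-4)))² = (132 + (-36/47 + 2*(-4)))² = (132 + (-36/47 - 8))² = (132 - 412/47)² = (5792/47)² = 33547264/2209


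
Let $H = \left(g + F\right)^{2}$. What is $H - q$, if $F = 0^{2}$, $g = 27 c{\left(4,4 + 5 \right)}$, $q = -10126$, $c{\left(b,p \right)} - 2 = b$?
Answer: $36370$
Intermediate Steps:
$c{\left(b,p \right)} = 2 + b$
$g = 162$ ($g = 27 \left(2 + 4\right) = 27 \cdot 6 = 162$)
$F = 0$
$H = 26244$ ($H = \left(162 + 0\right)^{2} = 162^{2} = 26244$)
$H - q = 26244 - -10126 = 26244 + 10126 = 36370$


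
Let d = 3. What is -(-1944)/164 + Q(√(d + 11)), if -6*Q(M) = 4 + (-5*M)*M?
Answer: 937/41 ≈ 22.854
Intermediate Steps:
Q(M) = -⅔ + 5*M²/6 (Q(M) = -(4 + (-5*M)*M)/6 = -(4 - 5*M²)/6 = -⅔ + 5*M²/6)
-(-1944)/164 + Q(√(d + 11)) = -(-1944)/164 + (-⅔ + 5*(√(3 + 11))²/6) = -(-1944)/164 + (-⅔ + 5*(√14)²/6) = -81*(-6/41) + (-⅔ + (⅚)*14) = 486/41 + (-⅔ + 35/3) = 486/41 + 11 = 937/41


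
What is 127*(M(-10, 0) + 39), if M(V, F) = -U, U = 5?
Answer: 4318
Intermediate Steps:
M(V, F) = -5 (M(V, F) = -1*5 = -5)
127*(M(-10, 0) + 39) = 127*(-5 + 39) = 127*34 = 4318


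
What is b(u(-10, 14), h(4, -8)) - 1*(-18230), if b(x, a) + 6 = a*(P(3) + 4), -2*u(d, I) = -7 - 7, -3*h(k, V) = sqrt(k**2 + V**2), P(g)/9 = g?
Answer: 18224 - 124*sqrt(5)/3 ≈ 18132.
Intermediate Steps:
P(g) = 9*g
h(k, V) = -sqrt(V**2 + k**2)/3 (h(k, V) = -sqrt(k**2 + V**2)/3 = -sqrt(V**2 + k**2)/3)
u(d, I) = 7 (u(d, I) = -(-7 - 7)/2 = -1/2*(-14) = 7)
b(x, a) = -6 + 31*a (b(x, a) = -6 + a*(9*3 + 4) = -6 + a*(27 + 4) = -6 + a*31 = -6 + 31*a)
b(u(-10, 14), h(4, -8)) - 1*(-18230) = (-6 + 31*(-sqrt((-8)**2 + 4**2)/3)) - 1*(-18230) = (-6 + 31*(-sqrt(64 + 16)/3)) + 18230 = (-6 + 31*(-4*sqrt(5)/3)) + 18230 = (-6 - 124*sqrt(5)/3) + 18230 = 18224 - 124*sqrt(5)/3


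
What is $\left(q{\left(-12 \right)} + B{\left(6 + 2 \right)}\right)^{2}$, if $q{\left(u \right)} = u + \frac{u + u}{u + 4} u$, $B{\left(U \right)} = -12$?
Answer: $3600$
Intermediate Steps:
$q{\left(u \right)} = u + \frac{2 u^{2}}{4 + u}$ ($q{\left(u \right)} = u + \frac{2 u}{4 + u} u = u + \frac{2 u^{2}}{4 + u}$)
$\left(q{\left(-12 \right)} + B{\left(6 + 2 \right)}\right)^{2} = \left(- \frac{12 \left(4 + 3 \left(-12\right)\right)}{4 - 12} - 12\right)^{2} = \left(- \frac{12 \left(4 - 36\right)}{-8} - 12\right)^{2} = \left(\left(-12\right) \left(- \frac{1}{8}\right) \left(-32\right) - 12\right)^{2} = \left(-48 - 12\right)^{2} = \left(-60\right)^{2} = 3600$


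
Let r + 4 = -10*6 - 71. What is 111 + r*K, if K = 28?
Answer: -3669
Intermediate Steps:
r = -135 (r = -4 + (-10*6 - 71) = -4 + (-60 - 71) = -4 - 131 = -135)
111 + r*K = 111 - 135*28 = 111 - 3780 = -3669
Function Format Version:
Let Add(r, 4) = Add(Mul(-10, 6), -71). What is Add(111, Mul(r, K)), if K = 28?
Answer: -3669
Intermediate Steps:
r = -135 (r = Add(-4, Add(Mul(-10, 6), -71)) = Add(-4, Add(-60, -71)) = Add(-4, -131) = -135)
Add(111, Mul(r, K)) = Add(111, Mul(-135, 28)) = Add(111, -3780) = -3669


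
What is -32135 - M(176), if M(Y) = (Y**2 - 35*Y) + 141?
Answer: -57092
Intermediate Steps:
M(Y) = 141 + Y**2 - 35*Y
-32135 - M(176) = -32135 - (141 + 176**2 - 35*176) = -32135 - (141 + 30976 - 6160) = -32135 - 1*24957 = -32135 - 24957 = -57092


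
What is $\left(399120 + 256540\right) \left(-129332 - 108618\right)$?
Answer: $-156014297000$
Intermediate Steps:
$\left(399120 + 256540\right) \left(-129332 - 108618\right) = 655660 \left(-237950\right) = -156014297000$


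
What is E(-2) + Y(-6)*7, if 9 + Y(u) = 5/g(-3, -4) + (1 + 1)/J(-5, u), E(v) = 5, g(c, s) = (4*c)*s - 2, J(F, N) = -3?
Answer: -8543/138 ≈ -61.906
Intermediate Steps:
g(c, s) = -2 + 4*c*s (g(c, s) = 4*c*s - 2 = -2 + 4*c*s)
Y(u) = -1319/138 (Y(u) = -9 + (5/(-2 + 4*(-3)*(-4)) + (1 + 1)/(-3)) = -9 + (5/(-2 + 48) + 2*(-1/3)) = -9 + (5/46 - 2/3) = -9 - 77/138 = -1319/138)
E(-2) + Y(-6)*7 = 5 - 1319/138*7 = 5 - 9233/138 = -8543/138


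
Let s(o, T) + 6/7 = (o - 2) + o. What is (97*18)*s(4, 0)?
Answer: 62856/7 ≈ 8979.4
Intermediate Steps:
s(o, T) = -20/7 + 2*o (s(o, T) = -6/7 + ((o - 2) + o) = -6/7 + ((-2 + o) + o) = -6/7 + (-2 + 2*o) = -20/7 + 2*o)
(97*18)*s(4, 0) = (97*18)*(-20/7 + 2*4) = 1746*(-20/7 + 8) = 1746*(36/7) = 62856/7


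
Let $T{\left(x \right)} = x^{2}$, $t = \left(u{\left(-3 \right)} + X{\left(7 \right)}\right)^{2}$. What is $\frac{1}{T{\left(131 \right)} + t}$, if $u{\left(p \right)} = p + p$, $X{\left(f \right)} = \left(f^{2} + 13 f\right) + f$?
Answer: $\frac{1}{37042} \approx 2.6996 \cdot 10^{-5}$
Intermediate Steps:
$X{\left(f \right)} = f^{2} + 14 f$
$u{\left(p \right)} = 2 p$
$t = 19881$ ($t = \left(2 \left(-3\right) + 7 \left(14 + 7\right)\right)^{2} = \left(-6 + 7 \cdot 21\right)^{2} = \left(-6 + 147\right)^{2} = 141^{2} = 19881$)
$\frac{1}{T{\left(131 \right)} + t} = \frac{1}{131^{2} + 19881} = \frac{1}{17161 + 19881} = \frac{1}{37042}$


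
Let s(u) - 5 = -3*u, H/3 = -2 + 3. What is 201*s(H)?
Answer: -804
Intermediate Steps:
H = 3 (H = 3*(-2 + 3) = 3*1 = 3)
s(u) = 5 - 3*u
201*s(H) = 201*(5 - 3*3) = 201*(5 - 9) = 201*(-4) = -804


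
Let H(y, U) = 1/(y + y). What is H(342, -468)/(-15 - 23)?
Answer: -1/25992 ≈ -3.8473e-5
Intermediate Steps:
H(y, U) = 1/(2*y)
H(342, -468)/(-15 - 23) = ((½)/342)/(-15 - 23) = ((½)*(1/342))/(-38) = (1/684)*(-1/38) = -1/25992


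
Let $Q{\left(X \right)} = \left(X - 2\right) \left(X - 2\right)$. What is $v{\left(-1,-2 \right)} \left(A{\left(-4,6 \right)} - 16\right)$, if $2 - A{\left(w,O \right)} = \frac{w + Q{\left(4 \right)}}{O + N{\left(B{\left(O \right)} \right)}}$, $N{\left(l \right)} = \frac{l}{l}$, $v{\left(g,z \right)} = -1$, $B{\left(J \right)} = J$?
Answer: $14$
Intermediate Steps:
$Q{\left(X \right)} = \left(-2 + X\right)^{2}$ ($Q{\left(X \right)} = \left(-2 + X\right) \left(-2 + X\right) = \left(-2 + X\right)^{2}$)
$N{\left(l \right)} = 1$
$A{\left(w,O \right)} = 2 - \frac{4 + w}{1 + O}$ ($A{\left(w,O \right)} = 2 - \frac{w + \left(-2 + 4\right)^{2}}{O + 1} = 2 - \frac{w + 2^{2}}{1 + O} = 2 - \frac{w + 4}{1 + O} = 2 - \frac{4 + w}{1 + O}$)
$v{\left(-1,-2 \right)} \left(A{\left(-4,6 \right)} - 16\right) = - (\frac{-2 - -4 + 2 \cdot 6}{1 + 6} - 16) = - (\frac{-2 + 4 + 12}{7} - 16) = - (\frac{1}{7} \cdot 14 - 16) = - (2 - 16) = \left(-1\right) \left(-14\right) = 14$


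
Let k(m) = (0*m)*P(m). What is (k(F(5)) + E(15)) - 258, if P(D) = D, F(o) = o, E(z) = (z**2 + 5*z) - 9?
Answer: 33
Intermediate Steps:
E(z) = -9 + z**2 + 5*z
k(m) = 0 (k(m) = (0*m)*m = 0*m = 0)
(k(F(5)) + E(15)) - 258 = (0 + (-9 + 15**2 + 5*15)) - 258 = (0 + (-9 + 225 + 75)) - 258 = (0 + 291) - 258 = 291 - 258 = 33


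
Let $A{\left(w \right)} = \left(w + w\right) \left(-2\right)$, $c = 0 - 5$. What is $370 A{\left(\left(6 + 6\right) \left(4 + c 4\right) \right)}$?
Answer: $284160$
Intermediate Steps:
$c = -5$
$A{\left(w \right)} = - 4 w$ ($A{\left(w \right)} = 2 w \left(-2\right) = - 4 w$)
$370 A{\left(\left(6 + 6\right) \left(4 + c 4\right) \right)} = 370 \left(- 4 \left(6 + 6\right) \left(4 - 20\right)\right) = 370 \left(- 4 \cdot 12 \left(4 - 20\right)\right) = 370 \left(- 4 \cdot 12 \left(-16\right)\right) = 370 \left(\left(-4\right) \left(-192\right)\right) = 370 \cdot 768 = 284160$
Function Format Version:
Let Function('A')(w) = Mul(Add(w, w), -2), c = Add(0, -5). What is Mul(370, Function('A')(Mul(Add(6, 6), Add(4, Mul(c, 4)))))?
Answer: 284160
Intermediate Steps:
c = -5
Function('A')(w) = Mul(-4, w) (Function('A')(w) = Mul(Mul(2, w), -2) = Mul(-4, w))
Mul(370, Function('A')(Mul(Add(6, 6), Add(4, Mul(c, 4))))) = Mul(370, Mul(-4, Mul(Add(6, 6), Add(4, Mul(-5, 4))))) = Mul(370, Mul(-4, Mul(12, Add(4, -20)))) = Mul(370, Mul(-4, Mul(12, -16))) = Mul(370, Mul(-4, -192)) = Mul(370, 768) = 284160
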